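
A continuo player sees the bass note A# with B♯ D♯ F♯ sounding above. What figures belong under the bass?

The notes A#, B#, D#, F# stack in thirds as B#–D#–F#–A# — a B# half-diminished seventh chord. The bass A# is the seventh, so this is third inversion: figured 4/2.

4/2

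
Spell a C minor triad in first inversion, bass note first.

Eb, G, C

The chord tones are C–Eb–G. With the third (Eb) lowest for first inversion: Eb, G, C.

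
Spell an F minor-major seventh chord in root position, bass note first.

F minor-major seventh is F–Ab–C–E. Root position puts the root (F) in the bass, with the remaining tones above: F, Ab, C, E.

F, Ab, C, E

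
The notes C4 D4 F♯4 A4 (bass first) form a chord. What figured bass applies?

4/2

The notes C, D, F#, A stack in thirds as D–F#–A–C — a D dominant seventh chord. The bass C is the seventh, so this is third inversion: figured 4/2.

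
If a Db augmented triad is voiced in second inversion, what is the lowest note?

Db augmented is Db–F–A. Second inversion places the fifth in the bass: A.

A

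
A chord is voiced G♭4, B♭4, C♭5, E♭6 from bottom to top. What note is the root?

Reordering Gb, Bb, Cb, Eb into stacked thirds gives Cb–Eb–Gb–Bb; the bottom of that stack, Cb, is the root.

Cb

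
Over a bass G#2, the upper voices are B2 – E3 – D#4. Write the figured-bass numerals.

The notes G#, B, E, D# stack in thirds as E–G#–B–D# — an E major seventh chord. The bass G# is the third, so this is first inversion: figured 6/5.

6/5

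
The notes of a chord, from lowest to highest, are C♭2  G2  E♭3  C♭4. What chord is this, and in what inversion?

The pitch classes Cb, G, Eb arrange in thirds as Cb–Eb–G: a Cb augmented triad.
With the root (Cb) in the bass, the chord is in root position (figured bass 5/3).

Cb augmented, root position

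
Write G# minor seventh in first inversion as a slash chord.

G#m7/B

First inversion of G# minor seventh has the third (B) in the bass. As a slash chord: G#m7/B.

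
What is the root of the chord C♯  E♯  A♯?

A#

C#, E#, A# are the tones of an A# minor triad (A#–C#–E#), making A# the root.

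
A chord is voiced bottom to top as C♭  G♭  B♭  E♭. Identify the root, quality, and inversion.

Cb major seventh, root position

Reducing to letter names: Cb, Gb, Bb, Eb. These stack in thirds as Cb–Eb–Gb–Bb — a Cb major seventh chord.
Cb is the root of Cb major seventh; root in the bass means root position (figured bass 7).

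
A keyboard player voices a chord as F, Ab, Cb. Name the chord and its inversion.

The pitch classes F, Ab, Cb arrange in thirds as F–Ab–Cb: an F diminished triad.
The lowest note is F, the root of the chord, so this is root position (figured bass 5/3).

F diminished, root position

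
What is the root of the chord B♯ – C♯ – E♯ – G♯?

C#

The distinct letter names are B#, C#, E#, G#. Arranged as a stack of thirds they read C#–E#–G#–B#, so C# is the root (a C# major seventh chord).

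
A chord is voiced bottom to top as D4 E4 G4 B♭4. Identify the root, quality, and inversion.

E half-diminished seventh, third inversion

The pitch classes D, E, G, Bb arrange in thirds as E–G–Bb–D: an E half-diminished seventh chord.
D is the seventh of E half-diminished seventh; seventh in the bass means third inversion (figured bass 4/2).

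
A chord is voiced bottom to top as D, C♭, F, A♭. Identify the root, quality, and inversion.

D diminished seventh, root position

The pitch classes D, Cb, F, Ab arrange in thirds as D–F–Ab–Cb: a D diminished seventh chord.
The lowest note is D, the root of the chord, so this is root position (figured bass 7).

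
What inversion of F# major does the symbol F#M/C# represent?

second inversion

F#M/C# means F# major with C# in the bass. C# is the fifth of F# major (F#–A#–C#), so this is second inversion.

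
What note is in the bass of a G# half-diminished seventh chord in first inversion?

In first inversion the third is lowest. For G# half-diminished seventh (G#–B–D–F#) that is B.

B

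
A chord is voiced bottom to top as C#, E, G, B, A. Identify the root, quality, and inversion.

A dominant ninth, first inversion

The distinct note names are C#, E, G, B, A. Stacked in thirds they read A–C#–E–G–B, which is a dominant ninth chord on A.
The lowest note is C#, the third of the chord, so this is first inversion.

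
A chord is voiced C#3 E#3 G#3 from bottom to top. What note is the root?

The distinct letter names are C#, E#, G#. Arranged as a stack of thirds they read C#–E#–G#, so C# is the root (a C# major triad).

C#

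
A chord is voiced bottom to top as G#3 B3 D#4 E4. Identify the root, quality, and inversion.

E major seventh, first inversion

The pitch classes G#, B, D#, E arrange in thirds as E–G#–B–D#: an E major seventh chord.
G# is the third of E major seventh; third in the bass means first inversion (figured bass 6/5).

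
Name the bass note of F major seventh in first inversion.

The third of F major seventh (F–A–C–E) is A; that is the bass in first inversion.

A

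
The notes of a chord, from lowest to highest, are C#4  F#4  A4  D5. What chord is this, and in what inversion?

Reducing to letter names: C#, F#, A, D. These stack in thirds as D–F#–A–C# — a D major seventh chord.
The lowest note is C#, the seventh of the chord, so this is third inversion (figured bass 4/2).

D major seventh, third inversion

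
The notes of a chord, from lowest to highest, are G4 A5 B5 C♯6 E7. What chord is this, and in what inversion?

Reducing to letter names: G, A, B, C#, E. These stack in thirds as A–C#–E–G–B — an A dominant ninth chord.
The lowest note is G, the seventh of the chord, so this is third inversion.

A dominant ninth, third inversion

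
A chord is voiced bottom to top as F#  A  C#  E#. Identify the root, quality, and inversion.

The pitch classes F#, A, C#, E# arrange in thirds as F#–A–C#–E#: an F# minor-major seventh chord.
The lowest note is F#, the root of the chord, so this is root position (figured bass 7).

F# minor-major seventh, root position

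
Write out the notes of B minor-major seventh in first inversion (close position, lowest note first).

The chord tones are B–D–F#–A#. With the third (D) lowest for first inversion: D, F#, A#, B.

D, F#, A#, B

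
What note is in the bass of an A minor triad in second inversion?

The fifth of A minor (A–C–E) is E; that is the bass in second inversion.

E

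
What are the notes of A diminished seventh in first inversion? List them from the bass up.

C, Eb, Gb, A

Spelling A diminished seventh: A–C–Eb–Gb. In first inversion the third is bass, giving C, Eb, Gb, A from the bottom.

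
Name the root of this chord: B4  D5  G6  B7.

G

Reordering B, D, G into stacked thirds gives G–B–D; the bottom of that stack, G, is the root.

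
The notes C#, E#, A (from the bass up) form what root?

A

C#, E#, A are the tones of an A augmented triad (A–C#–E#), making A the root.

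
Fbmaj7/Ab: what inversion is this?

Fbmaj7/Ab means Fb major seventh with Ab in the bass. Ab is the third of Fb major seventh (Fb–Ab–Cb–Eb), so this is first inversion.

first inversion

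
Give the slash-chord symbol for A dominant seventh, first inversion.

First inversion of A dominant seventh has the third (C#) in the bass. As a slash chord: A7/C#.

A7/C#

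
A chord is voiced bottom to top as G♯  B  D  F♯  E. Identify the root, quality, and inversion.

The pitch classes G#, B, D, F#, E arrange in thirds as E–G#–B–D–F#: an E dominant ninth chord.
With the third (G#) in the bass, the chord is in first inversion.

E dominant ninth, first inversion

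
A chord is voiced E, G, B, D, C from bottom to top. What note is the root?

E, G, B, D, C are the tones of a C major ninth chord (C–E–G–B–D), making C the root.

C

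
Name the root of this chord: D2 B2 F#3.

D, B, F# are the tones of a B minor triad (B–D–F#), making B the root.

B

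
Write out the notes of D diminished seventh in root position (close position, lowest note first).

D, F, Ab, Cb

The chord tones are D–F–Ab–Cb. With the root (D) lowest for root position: D, F, Ab, Cb.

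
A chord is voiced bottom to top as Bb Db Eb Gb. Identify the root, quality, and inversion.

Eb minor seventh, second inversion

The distinct note names are Bb, Db, Eb, Gb. Stacked in thirds they read Eb–Gb–Bb–Db, which is a minor seventh chord on Eb.
Bb is the fifth of Eb minor seventh; fifth in the bass means second inversion (figured bass 4/3).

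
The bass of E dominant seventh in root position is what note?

E

The root of E dominant seventh (E–G#–B–D) is E; that is the bass in root position.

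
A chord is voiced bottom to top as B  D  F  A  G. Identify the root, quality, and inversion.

G dominant ninth, first inversion

The pitch classes B, D, F, A, G arrange in thirds as G–B–D–F–A: a G dominant ninth chord.
B is the third of G dominant ninth; third in the bass means first inversion.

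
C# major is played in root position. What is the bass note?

C#

The root of C# major (C#–E#–G#) is C#; that is the bass in root position.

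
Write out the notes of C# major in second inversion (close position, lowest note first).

C# major is C#–E#–G#. Second inversion puts the fifth (G#) in the bass, with the remaining tones above: G#, C#, E#.

G#, C#, E#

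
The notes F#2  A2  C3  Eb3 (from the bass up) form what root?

Reordering F#, A, C, Eb into stacked thirds gives F#–A–C–Eb; the bottom of that stack, F#, is the root.

F#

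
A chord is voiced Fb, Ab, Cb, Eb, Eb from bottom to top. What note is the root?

Reordering Fb, Ab, Cb, Eb into stacked thirds gives Fb–Ab–Cb–Eb; the bottom of that stack, Fb, is the root.

Fb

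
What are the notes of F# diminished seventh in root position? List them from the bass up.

F#, A, C, Eb

The chord tones are F#–A–C–Eb. With the root (F#) lowest for root position: F#, A, C, Eb.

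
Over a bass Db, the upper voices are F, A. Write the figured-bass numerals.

The notes Db, F, A stack in thirds as Db–F–A — a Db augmented triad. The bass Db is the root, so this is root position: figured 5/3.

5/3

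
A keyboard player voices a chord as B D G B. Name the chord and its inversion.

G major, first inversion

Reducing to letter names: B, D, G. These stack in thirds as G–B–D — a G major triad.
B is the third of G major; third in the bass means first inversion (figured bass 6).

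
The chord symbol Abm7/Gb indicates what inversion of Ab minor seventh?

third inversion

Abm7/Gb means Ab minor seventh with Gb in the bass. Gb is the seventh of Ab minor seventh (Ab–Cb–Eb–Gb), so this is third inversion.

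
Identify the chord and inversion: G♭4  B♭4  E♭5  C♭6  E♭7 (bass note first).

Cb major seventh, second inversion

The distinct note names are Gb, Bb, Eb, Cb. Stacked in thirds they read Cb–Eb–Gb–Bb, which is a major seventh chord on Cb.
Gb is the fifth of Cb major seventh; fifth in the bass means second inversion (figured bass 4/3).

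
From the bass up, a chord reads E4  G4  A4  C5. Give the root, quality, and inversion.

A minor seventh, second inversion

Reducing to letter names: E, G, A, C. These stack in thirds as A–C–E–G — an A minor seventh chord.
The lowest note is E, the fifth of the chord, so this is second inversion (figured bass 4/3).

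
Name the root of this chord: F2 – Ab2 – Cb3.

F

F, Ab, Cb are the tones of an F diminished triad (F–Ab–Cb), making F the root.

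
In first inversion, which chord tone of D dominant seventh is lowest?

In first inversion the third is lowest. For D dominant seventh (D–F#–A–C) that is F#.

F#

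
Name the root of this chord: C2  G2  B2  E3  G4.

C

Reordering C, G, B, E into stacked thirds gives C–E–G–B; the bottom of that stack, C, is the root.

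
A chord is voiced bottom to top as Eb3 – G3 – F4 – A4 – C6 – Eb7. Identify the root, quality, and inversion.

The distinct note names are Eb, G, F, A, C. Stacked in thirds they read F–A–C–Eb–G, which is a dominant ninth chord on F.
The lowest note is Eb, the seventh of the chord, so this is third inversion.

F dominant ninth, third inversion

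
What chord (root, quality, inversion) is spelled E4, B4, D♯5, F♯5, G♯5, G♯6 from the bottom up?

Reducing to letter names: E, B, D#, F#, G#. These stack in thirds as E–G#–B–D#–F# — an E major ninth chord.
E is the root of E major ninth; root in the bass means root position.

E major ninth, root position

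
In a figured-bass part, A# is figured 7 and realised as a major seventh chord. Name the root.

The figures 7 mean the root of the chord is in the bass. If A# is the root of a major seventh chord, the root is A# (chord tones A#–C##–E#–G##).

A#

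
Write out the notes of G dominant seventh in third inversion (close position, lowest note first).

F, G, B, D

Spelling G dominant seventh: G–B–D–F. In third inversion the seventh is bass, giving F, G, B, D from the bottom.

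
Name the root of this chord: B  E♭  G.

Eb

B, Eb, G are the tones of an Eb augmented triad (Eb–G–B), making Eb the root.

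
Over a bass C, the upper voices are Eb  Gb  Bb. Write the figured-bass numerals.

The notes C, Eb, Gb, Bb stack in thirds as C–Eb–Gb–Bb — a C half-diminished seventh chord. The bass C is the root, so this is root position: figured 7.

7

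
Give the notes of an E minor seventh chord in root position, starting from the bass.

The chord tones are E–G–B–D. With the root (E) lowest for root position: E, G, B, D.

E, G, B, D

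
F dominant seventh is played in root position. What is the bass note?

F

The root of F dominant seventh (F–A–C–Eb) is F; that is the bass in root position.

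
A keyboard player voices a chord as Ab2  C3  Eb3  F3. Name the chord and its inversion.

The distinct note names are Ab, C, Eb, F. Stacked in thirds they read F–Ab–C–Eb, which is a minor seventh chord on F.
The lowest note is Ab, the third of the chord, so this is first inversion (figured bass 6/5).

F minor seventh, first inversion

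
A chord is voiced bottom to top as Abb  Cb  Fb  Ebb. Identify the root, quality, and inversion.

The pitch classes Abb, Cb, Fb, Ebb arrange in thirds as Fb–Abb–Cb–Ebb: an Fb minor seventh chord.
The lowest note is Abb, the third of the chord, so this is first inversion (figured bass 6/5).

Fb minor seventh, first inversion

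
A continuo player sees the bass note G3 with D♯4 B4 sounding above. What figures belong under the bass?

The notes G, D#, B stack in thirds as G–B–D# — a G augmented triad. The bass G is the root, so this is root position: figured 5/3.

5/3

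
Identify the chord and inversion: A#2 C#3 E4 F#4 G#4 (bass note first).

Reducing to letter names: A#, C#, E, F#, G#. These stack in thirds as F#–A#–C#–E–G# — an F# dominant ninth chord.
The lowest note is A#, the third of the chord, so this is first inversion.

F# dominant ninth, first inversion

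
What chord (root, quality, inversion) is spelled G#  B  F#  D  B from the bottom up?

The pitch classes G#, B, F#, D arrange in thirds as G#–B–D–F#: a G# half-diminished seventh chord.
G# is the root of G# half-diminished seventh; root in the bass means root position (figured bass 7).

G# half-diminished seventh, root position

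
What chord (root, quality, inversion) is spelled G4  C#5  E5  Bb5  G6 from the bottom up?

Reducing to letter names: G, C#, E, Bb. These stack in thirds as C#–E–G–Bb — a C# diminished seventh chord.
G is the fifth of C# diminished seventh; fifth in the bass means second inversion (figured bass 4/3).

C# diminished seventh, second inversion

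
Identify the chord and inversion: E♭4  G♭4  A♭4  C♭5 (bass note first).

Ab minor seventh, second inversion

The pitch classes Eb, Gb, Ab, Cb arrange in thirds as Ab–Cb–Eb–Gb: an Ab minor seventh chord.
The lowest note is Eb, the fifth of the chord, so this is second inversion (figured bass 4/3).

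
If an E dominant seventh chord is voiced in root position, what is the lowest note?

E dominant seventh is E–G#–B–D. Root position places the root in the bass: E.

E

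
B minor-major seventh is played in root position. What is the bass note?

The root of B minor-major seventh (B–D–F#–A#) is B; that is the bass in root position.

B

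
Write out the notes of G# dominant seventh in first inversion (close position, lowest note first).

Spelling G# dominant seventh: G#–B#–D#–F#. In first inversion the third is bass, giving B#, D#, F#, G# from the bottom.

B#, D#, F#, G#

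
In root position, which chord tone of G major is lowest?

G

G major is G–B–D. Root position places the root in the bass: G.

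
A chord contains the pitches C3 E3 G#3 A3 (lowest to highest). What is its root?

A

C, E, G#, A are the tones of an A minor-major seventh chord (A–C–E–G#), making A the root.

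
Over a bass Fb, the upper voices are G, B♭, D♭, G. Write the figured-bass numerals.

4/2

The notes Fb, G, Bb, Db stack in thirds as G–Bb–Db–Fb — a G diminished seventh chord. The bass Fb is the seventh, so this is third inversion: figured 4/2.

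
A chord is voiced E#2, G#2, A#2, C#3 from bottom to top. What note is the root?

A#

The distinct letter names are E#, G#, A#, C#. Arranged as a stack of thirds they read A#–C#–E#–G#, so A# is the root (an A# minor seventh chord).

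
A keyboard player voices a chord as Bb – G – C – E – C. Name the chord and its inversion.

C dominant seventh, third inversion

The pitch classes Bb, G, C, E arrange in thirds as C–E–G–Bb: a C dominant seventh chord.
With the seventh (Bb) in the bass, the chord is in third inversion (figured bass 4/2).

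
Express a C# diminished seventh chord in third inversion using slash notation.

Third inversion of C# diminished seventh has the seventh (Bb) in the bass. As a slash chord: C#dim7/Bb.

C#dim7/Bb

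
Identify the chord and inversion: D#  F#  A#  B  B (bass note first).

B major seventh, first inversion

The pitch classes D#, F#, A#, B arrange in thirds as B–D#–F#–A#: a B major seventh chord.
With the third (D#) in the bass, the chord is in first inversion (figured bass 6/5).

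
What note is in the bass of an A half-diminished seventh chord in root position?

A

In root position the root is lowest. For A half-diminished seventh (A–C–Eb–G) that is A.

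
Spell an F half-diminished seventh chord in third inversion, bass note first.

Spelling F half-diminished seventh: F–Ab–Cb–Eb. In third inversion the seventh is bass, giving Eb, F, Ab, Cb from the bottom.

Eb, F, Ab, Cb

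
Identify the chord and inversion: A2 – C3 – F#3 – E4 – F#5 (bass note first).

F# half-diminished seventh, first inversion

Reducing to letter names: A, C, F#, E. These stack in thirds as F#–A–C–E — an F# half-diminished seventh chord.
With the third (A) in the bass, the chord is in first inversion (figured bass 6/5).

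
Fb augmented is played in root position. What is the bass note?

Fb

The root of Fb augmented (Fb–Ab–C) is Fb; that is the bass in root position.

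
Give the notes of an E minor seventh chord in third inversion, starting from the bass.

Spelling E minor seventh: E–G–B–D. In third inversion the seventh is bass, giving D, E, G, B from the bottom.

D, E, G, B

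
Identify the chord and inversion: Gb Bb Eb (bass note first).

Eb minor, first inversion

The distinct note names are Gb, Bb, Eb. Stacked in thirds they read Eb–Gb–Bb, which is a minor triad on Eb.
With the third (Gb) in the bass, the chord is in first inversion (figured bass 6).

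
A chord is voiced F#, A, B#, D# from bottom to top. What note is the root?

B#

F#, A, B#, D# are the tones of a B# diminished seventh chord (B#–D#–F#–A), making B# the root.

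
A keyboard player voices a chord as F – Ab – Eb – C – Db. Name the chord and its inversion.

The pitch classes F, Ab, Eb, C, Db arrange in thirds as Db–F–Ab–C–Eb: a Db major ninth chord.
With the third (F) in the bass, the chord is in first inversion.

Db major ninth, first inversion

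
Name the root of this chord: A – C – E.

A

Reordering A, C, E into stacked thirds gives A–C–E; the bottom of that stack, A, is the root.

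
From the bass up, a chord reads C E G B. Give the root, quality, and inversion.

C major seventh, root position

Reducing to letter names: C, E, G, B. These stack in thirds as C–E–G–B — a C major seventh chord.
C is the root of C major seventh; root in the bass means root position (figured bass 7).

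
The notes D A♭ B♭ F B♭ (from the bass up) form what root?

Bb

D, Ab, Bb, F are the tones of a Bb dominant seventh chord (Bb–D–F–Ab), making Bb the root.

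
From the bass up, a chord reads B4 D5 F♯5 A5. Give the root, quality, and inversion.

B minor seventh, root position

The pitch classes B, D, F#, A arrange in thirds as B–D–F#–A: a B minor seventh chord.
With the root (B) in the bass, the chord is in root position (figured bass 7).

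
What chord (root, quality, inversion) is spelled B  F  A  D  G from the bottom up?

The pitch classes B, F, A, D, G arrange in thirds as G–B–D–F–A: a G dominant ninth chord.
B is the third of G dominant ninth; third in the bass means first inversion.

G dominant ninth, first inversion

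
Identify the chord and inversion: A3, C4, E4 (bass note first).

The distinct note names are A, C, E. Stacked in thirds they read A–C–E, which is a minor triad on A.
The lowest note is A, the root of the chord, so this is root position (figured bass 5/3).

A minor, root position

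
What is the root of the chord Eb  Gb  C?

Reordering Eb, Gb, C into stacked thirds gives C–Eb–Gb; the bottom of that stack, C, is the root.

C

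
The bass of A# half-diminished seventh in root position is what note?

A# half-diminished seventh is A#–C#–E–G#. Root position places the root in the bass: A#.

A#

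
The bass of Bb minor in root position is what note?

Bb

The root of Bb minor (Bb–Db–F) is Bb; that is the bass in root position.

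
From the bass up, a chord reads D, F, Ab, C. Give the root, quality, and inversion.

Reducing to letter names: D, F, Ab, C. These stack in thirds as D–F–Ab–C — a D half-diminished seventh chord.
The lowest note is D, the root of the chord, so this is root position (figured bass 7).

D half-diminished seventh, root position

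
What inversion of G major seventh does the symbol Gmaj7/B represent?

first inversion

Gmaj7/B means G major seventh with B in the bass. B is the third of G major seventh (G–B–D–F#), so this is first inversion.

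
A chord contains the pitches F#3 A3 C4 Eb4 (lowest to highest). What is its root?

F#, A, C, Eb are the tones of an F# diminished seventh chord (F#–A–C–Eb), making F# the root.

F#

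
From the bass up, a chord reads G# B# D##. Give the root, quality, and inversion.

Reducing to letter names: G#, B#, D##. These stack in thirds as G#–B#–D## — a G# augmented triad.
The lowest note is G#, the root of the chord, so this is root position (figured bass 5/3).

G# augmented, root position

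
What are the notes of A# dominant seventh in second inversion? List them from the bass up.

E#, G#, A#, C##

The chord tones are A#–C##–E#–G#. With the fifth (E#) lowest for second inversion: E#, G#, A#, C##.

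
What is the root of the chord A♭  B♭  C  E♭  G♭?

Ab

Ab, Bb, C, Eb, Gb are the tones of an Ab dominant ninth chord (Ab–C–Eb–Gb–Bb), making Ab the root.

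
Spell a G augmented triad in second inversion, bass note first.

D#, G, B

Spelling G augmented: G–B–D#. In second inversion the fifth is bass, giving D#, G, B from the bottom.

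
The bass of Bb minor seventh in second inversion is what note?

The fifth of Bb minor seventh (Bb–Db–F–Ab) is F; that is the bass in second inversion.

F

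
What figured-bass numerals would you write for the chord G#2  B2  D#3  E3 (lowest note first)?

6/5

The notes G#, B, D#, E stack in thirds as E–G#–B–D# — an E major seventh chord. The bass G# is the third, so this is first inversion: figured 6/5.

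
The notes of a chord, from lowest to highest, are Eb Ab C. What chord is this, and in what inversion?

Ab major, second inversion

The distinct note names are Eb, Ab, C. Stacked in thirds they read Ab–C–Eb, which is a major triad on Ab.
With the fifth (Eb) in the bass, the chord is in second inversion (figured bass 6/4).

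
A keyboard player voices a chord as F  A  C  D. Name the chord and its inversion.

D minor seventh, first inversion

The distinct note names are F, A, C, D. Stacked in thirds they read D–F–A–C, which is a minor seventh chord on D.
F is the third of D minor seventh; third in the bass means first inversion (figured bass 6/5).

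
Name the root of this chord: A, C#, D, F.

Reordering A, C#, D, F into stacked thirds gives D–F–A–C#; the bottom of that stack, D, is the root.

D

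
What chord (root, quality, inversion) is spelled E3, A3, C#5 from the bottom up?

Reducing to letter names: E, A, C#. These stack in thirds as A–C#–E — an A major triad.
With the fifth (E) in the bass, the chord is in second inversion (figured bass 6/4).

A major, second inversion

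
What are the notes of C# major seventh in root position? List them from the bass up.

C#, E#, G#, B#

The chord tones are C#–E#–G#–B#. With the root (C#) lowest for root position: C#, E#, G#, B#.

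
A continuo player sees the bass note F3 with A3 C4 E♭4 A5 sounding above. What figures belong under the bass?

The notes F, A, C, Eb stack in thirds as F–A–C–Eb — an F dominant seventh chord. The bass F is the root, so this is root position: figured 7.

7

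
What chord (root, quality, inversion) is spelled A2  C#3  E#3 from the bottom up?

A augmented, root position

The distinct note names are A, C#, E#. Stacked in thirds they read A–C#–E#, which is an augmented triad on A.
The lowest note is A, the root of the chord, so this is root position (figured bass 5/3).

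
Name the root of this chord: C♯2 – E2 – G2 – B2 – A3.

A

C#, E, G, B, A are the tones of an A dominant ninth chord (A–C#–E–G–B), making A the root.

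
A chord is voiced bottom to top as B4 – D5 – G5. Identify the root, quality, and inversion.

The distinct note names are B, D, G. Stacked in thirds they read G–B–D, which is a major triad on G.
With the third (B) in the bass, the chord is in first inversion (figured bass 6).

G major, first inversion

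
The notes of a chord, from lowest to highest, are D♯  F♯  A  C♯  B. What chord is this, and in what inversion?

The pitch classes D#, F#, A, C#, B arrange in thirds as B–D#–F#–A–C#: a B dominant ninth chord.
D# is the third of B dominant ninth; third in the bass means first inversion.

B dominant ninth, first inversion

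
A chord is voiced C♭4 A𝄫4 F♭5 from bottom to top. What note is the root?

Cb, Abb, Fb are the tones of an Fb minor triad (Fb–Abb–Cb), making Fb the root.

Fb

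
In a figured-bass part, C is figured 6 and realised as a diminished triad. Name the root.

A

The figures 6 mean the third of the chord is in the bass. If C is the third of a diminished triad, the root is A (chord tones A–C–Eb).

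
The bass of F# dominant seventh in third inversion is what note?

In third inversion the seventh is lowest. For F# dominant seventh (F#–A#–C#–E) that is E.

E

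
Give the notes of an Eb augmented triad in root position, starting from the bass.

The chord tones are Eb–G–B. With the root (Eb) lowest for root position: Eb, G, B.

Eb, G, B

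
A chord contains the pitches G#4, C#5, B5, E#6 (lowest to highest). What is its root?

C#

G#, C#, B, E# are the tones of a C# dominant seventh chord (C#–E#–G#–B), making C# the root.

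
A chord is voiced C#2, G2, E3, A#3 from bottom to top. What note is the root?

The distinct letter names are C#, G, E, A#. Arranged as a stack of thirds they read A#–C#–E–G, so A# is the root (an A# diminished seventh chord).

A#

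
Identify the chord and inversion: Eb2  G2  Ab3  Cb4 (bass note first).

Ab minor-major seventh, second inversion

The distinct note names are Eb, G, Ab, Cb. Stacked in thirds they read Ab–Cb–Eb–G, which is a minor-major seventh chord on Ab.
The lowest note is Eb, the fifth of the chord, so this is second inversion (figured bass 4/3).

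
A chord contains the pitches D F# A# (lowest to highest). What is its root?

D, F#, A# are the tones of a D augmented triad (D–F#–A#), making D the root.

D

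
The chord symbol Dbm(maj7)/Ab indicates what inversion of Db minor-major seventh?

Dbm(maj7)/Ab means Db minor-major seventh with Ab in the bass. Ab is the fifth of Db minor-major seventh (Db–Fb–Ab–C), so this is second inversion.

second inversion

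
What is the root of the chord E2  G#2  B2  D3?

E

The distinct letter names are E, G#, B, D. Arranged as a stack of thirds they read E–G#–B–D, so E is the root (an E dominant seventh chord).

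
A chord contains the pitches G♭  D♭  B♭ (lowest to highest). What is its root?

Gb

Gb, Db, Bb are the tones of a Gb major triad (Gb–Bb–Db), making Gb the root.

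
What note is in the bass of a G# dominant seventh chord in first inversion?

The third of G# dominant seventh (G#–B#–D#–F#) is B#; that is the bass in first inversion.

B#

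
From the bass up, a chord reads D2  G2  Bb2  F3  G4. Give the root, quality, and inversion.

The distinct note names are D, G, Bb, F. Stacked in thirds they read G–Bb–D–F, which is a minor seventh chord on G.
D is the fifth of G minor seventh; fifth in the bass means second inversion (figured bass 4/3).

G minor seventh, second inversion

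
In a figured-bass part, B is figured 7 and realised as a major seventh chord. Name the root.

B

The figures 7 mean the root of the chord is in the bass. If B is the root of a major seventh chord, the root is B (chord tones B–D#–F#–A#).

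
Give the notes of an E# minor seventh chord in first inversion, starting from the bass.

The chord tones are E#–G#–B#–D#. With the third (G#) lowest for first inversion: G#, B#, D#, E#.

G#, B#, D#, E#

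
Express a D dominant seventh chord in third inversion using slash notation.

D7/C

Third inversion of D dominant seventh has the seventh (C) in the bass. As a slash chord: D7/C.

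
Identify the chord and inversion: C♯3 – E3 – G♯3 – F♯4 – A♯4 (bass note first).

F# dominant ninth, second inversion

The distinct note names are C#, E, G#, F#, A#. Stacked in thirds they read F#–A#–C#–E–G#, which is a dominant ninth chord on F#.
The lowest note is C#, the fifth of the chord, so this is second inversion.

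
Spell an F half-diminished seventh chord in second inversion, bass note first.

The chord tones are F–Ab–Cb–Eb. With the fifth (Cb) lowest for second inversion: Cb, Eb, F, Ab.

Cb, Eb, F, Ab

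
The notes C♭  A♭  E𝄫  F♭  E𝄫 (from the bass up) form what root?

Fb

Reordering Cb, Ab, Ebb, Fb into stacked thirds gives Fb–Ab–Cb–Ebb; the bottom of that stack, Fb, is the root.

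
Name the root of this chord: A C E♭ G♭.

The distinct letter names are A, C, Eb, Gb. Arranged as a stack of thirds they read A–C–Eb–Gb, so A is the root (an A diminished seventh chord).

A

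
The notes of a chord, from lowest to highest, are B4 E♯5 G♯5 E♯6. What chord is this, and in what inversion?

Reducing to letter names: B, E#, G#. These stack in thirds as E#–G#–B — an E# diminished triad.
The lowest note is B, the fifth of the chord, so this is second inversion (figured bass 6/4).

E# diminished, second inversion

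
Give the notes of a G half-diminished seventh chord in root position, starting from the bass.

Spelling G half-diminished seventh: G–Bb–Db–F. In root position the root is bass, giving G, Bb, Db, F from the bottom.

G, Bb, Db, F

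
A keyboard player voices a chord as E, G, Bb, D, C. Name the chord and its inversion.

C dominant ninth, first inversion

Reducing to letter names: E, G, Bb, D, C. These stack in thirds as C–E–G–Bb–D — a C dominant ninth chord.
The lowest note is E, the third of the chord, so this is first inversion.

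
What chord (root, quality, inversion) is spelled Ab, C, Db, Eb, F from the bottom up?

Db major ninth, second inversion

The pitch classes Ab, C, Db, Eb, F arrange in thirds as Db–F–Ab–C–Eb: a Db major ninth chord.
Ab is the fifth of Db major ninth; fifth in the bass means second inversion.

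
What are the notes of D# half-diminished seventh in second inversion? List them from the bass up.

The chord tones are D#–F#–A–C#. With the fifth (A) lowest for second inversion: A, C#, D#, F#.

A, C#, D#, F#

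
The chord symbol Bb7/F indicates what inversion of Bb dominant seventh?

Bb7/F means Bb dominant seventh with F in the bass. F is the fifth of Bb dominant seventh (Bb–D–F–Ab), so this is second inversion.

second inversion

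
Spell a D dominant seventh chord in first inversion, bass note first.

Spelling D dominant seventh: D–F#–A–C. In first inversion the third is bass, giving F#, A, C, D from the bottom.

F#, A, C, D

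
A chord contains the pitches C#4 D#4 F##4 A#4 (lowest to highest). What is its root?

C#, D#, F##, A# are the tones of a D# dominant seventh chord (D#–F##–A#–C#), making D# the root.

D#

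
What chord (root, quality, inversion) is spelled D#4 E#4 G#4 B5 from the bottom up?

E# half-diminished seventh, third inversion

Reducing to letter names: D#, E#, G#, B. These stack in thirds as E#–G#–B–D# — an E# half-diminished seventh chord.
The lowest note is D#, the seventh of the chord, so this is third inversion (figured bass 4/2).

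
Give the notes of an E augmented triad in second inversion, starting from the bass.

E augmented is E–G#–B#. Second inversion puts the fifth (B#) in the bass, with the remaining tones above: B#, E, G#.

B#, E, G#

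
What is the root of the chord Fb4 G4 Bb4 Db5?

G

Reordering Fb, G, Bb, Db into stacked thirds gives G–Bb–Db–Fb; the bottom of that stack, G, is the root.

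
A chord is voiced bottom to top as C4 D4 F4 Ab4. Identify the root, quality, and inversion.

Reducing to letter names: C, D, F, Ab. These stack in thirds as D–F–Ab–C — a D half-diminished seventh chord.
With the seventh (C) in the bass, the chord is in third inversion (figured bass 4/2).

D half-diminished seventh, third inversion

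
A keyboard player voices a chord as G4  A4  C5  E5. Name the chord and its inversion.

A minor seventh, third inversion

The pitch classes G, A, C, E arrange in thirds as A–C–E–G: an A minor seventh chord.
With the seventh (G) in the bass, the chord is in third inversion (figured bass 4/2).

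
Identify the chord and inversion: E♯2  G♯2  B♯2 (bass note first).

E# minor, root position

The pitch classes E#, G#, B# arrange in thirds as E#–G#–B#: an E# minor triad.
With the root (E#) in the bass, the chord is in root position (figured bass 5/3).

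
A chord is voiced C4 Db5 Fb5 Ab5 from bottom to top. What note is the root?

C, Db, Fb, Ab are the tones of a Db minor-major seventh chord (Db–Fb–Ab–C), making Db the root.

Db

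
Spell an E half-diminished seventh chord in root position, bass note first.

E, G, Bb, D

E half-diminished seventh is E–G–Bb–D. Root position puts the root (E) in the bass, with the remaining tones above: E, G, Bb, D.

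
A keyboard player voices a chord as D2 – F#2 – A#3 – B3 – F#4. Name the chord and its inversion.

B minor-major seventh, first inversion

The distinct note names are D, F#, A#, B. Stacked in thirds they read B–D–F#–A#, which is a minor-major seventh chord on B.
D is the third of B minor-major seventh; third in the bass means first inversion (figured bass 6/5).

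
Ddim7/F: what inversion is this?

Ddim7/F means D diminished seventh with F in the bass. F is the third of D diminished seventh (D–F–Ab–Cb), so this is first inversion.

first inversion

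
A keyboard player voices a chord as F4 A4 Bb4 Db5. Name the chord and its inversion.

The distinct note names are F, A, Bb, Db. Stacked in thirds they read Bb–Db–F–A, which is a minor-major seventh chord on Bb.
The lowest note is F, the fifth of the chord, so this is second inversion (figured bass 4/3).

Bb minor-major seventh, second inversion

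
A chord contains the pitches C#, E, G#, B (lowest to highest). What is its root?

C#

C#, E, G#, B are the tones of a C# minor seventh chord (C#–E–G#–B), making C# the root.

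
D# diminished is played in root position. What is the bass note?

The root of D# diminished (D#–F#–A) is D#; that is the bass in root position.

D#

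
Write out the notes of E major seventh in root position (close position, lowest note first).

E, G#, B, D#

E major seventh is E–G#–B–D#. Root position puts the root (E) in the bass, with the remaining tones above: E, G#, B, D#.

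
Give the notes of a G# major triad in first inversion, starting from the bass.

B#, D#, G#

Spelling G# major: G#–B#–D#. In first inversion the third is bass, giving B#, D#, G# from the bottom.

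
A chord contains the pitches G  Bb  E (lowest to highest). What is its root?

G, Bb, E are the tones of an E diminished triad (E–G–Bb), making E the root.

E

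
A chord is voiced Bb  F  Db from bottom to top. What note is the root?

The distinct letter names are Bb, F, Db. Arranged as a stack of thirds they read Bb–Db–F, so Bb is the root (a Bb minor triad).

Bb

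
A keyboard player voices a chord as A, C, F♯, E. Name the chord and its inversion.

The pitch classes A, C, F#, E arrange in thirds as F#–A–C–E: an F# half-diminished seventh chord.
A is the third of F# half-diminished seventh; third in the bass means first inversion (figured bass 6/5).

F# half-diminished seventh, first inversion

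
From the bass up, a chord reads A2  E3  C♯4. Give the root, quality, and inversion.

A major, root position

The pitch classes A, E, C# arrange in thirds as A–C#–E: an A major triad.
With the root (A) in the bass, the chord is in root position (figured bass 5/3).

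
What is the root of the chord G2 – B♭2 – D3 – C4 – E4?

Reordering G, Bb, D, C, E into stacked thirds gives C–E–G–Bb–D; the bottom of that stack, C, is the root.

C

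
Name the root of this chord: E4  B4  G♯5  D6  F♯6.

Reordering E, B, G#, D, F# into stacked thirds gives E–G#–B–D–F#; the bottom of that stack, E, is the root.

E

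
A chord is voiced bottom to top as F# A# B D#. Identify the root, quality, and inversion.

Reducing to letter names: F#, A#, B, D#. These stack in thirds as B–D#–F#–A# — a B major seventh chord.
With the fifth (F#) in the bass, the chord is in second inversion (figured bass 4/3).

B major seventh, second inversion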